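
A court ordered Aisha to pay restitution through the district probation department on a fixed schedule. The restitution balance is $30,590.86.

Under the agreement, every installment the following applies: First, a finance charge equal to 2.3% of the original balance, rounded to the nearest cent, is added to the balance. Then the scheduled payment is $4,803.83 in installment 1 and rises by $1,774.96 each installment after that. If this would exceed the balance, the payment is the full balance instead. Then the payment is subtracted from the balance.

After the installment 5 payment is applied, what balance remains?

Installment 1: opening $30,590.86; interest $703.59 → $31,294.45; payment $4,803.83; balance $26,490.62
Installment 2: opening $26,490.62; interest $703.59 → $27,194.21; payment $6,578.79; balance $20,615.42
Installment 3: opening $20,615.42; interest $703.59 → $21,319.01; payment $8,353.75; balance $12,965.26
Installment 4: opening $12,965.26; interest $703.59 → $13,668.85; payment $10,128.71; balance $3,540.14
Installment 5: opening $3,540.14; interest $703.59 → $4,243.73; payment $4,243.73; balance $0.00

$0.00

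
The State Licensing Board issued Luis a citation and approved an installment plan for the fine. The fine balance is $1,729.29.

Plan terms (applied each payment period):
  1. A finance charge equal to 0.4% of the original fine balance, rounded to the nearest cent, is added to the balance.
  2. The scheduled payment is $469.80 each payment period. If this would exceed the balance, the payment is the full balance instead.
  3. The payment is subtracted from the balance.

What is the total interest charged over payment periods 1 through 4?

Payment period 1: opening $1,729.29; interest $6.92 → $1,736.21; payment $469.80; balance $1,266.41
Payment period 2: opening $1,266.41; interest $6.92 → $1,273.33; payment $469.80; balance $803.53
Payment period 3: opening $803.53; interest $6.92 → $810.45; payment $469.80; balance $340.65
Payment period 4: opening $340.65; interest $6.92 → $347.57; payment $347.57; balance $0.00
Total interest: $6.92 + $6.92 + $6.92 + $6.92 = $27.68

$27.68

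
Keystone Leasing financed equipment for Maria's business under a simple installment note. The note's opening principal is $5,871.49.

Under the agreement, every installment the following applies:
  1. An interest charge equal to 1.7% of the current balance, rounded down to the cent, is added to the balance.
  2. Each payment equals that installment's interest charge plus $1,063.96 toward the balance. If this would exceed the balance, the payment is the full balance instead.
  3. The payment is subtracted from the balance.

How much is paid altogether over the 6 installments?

Installment 1: opening $5,871.49; interest $99.81 → $5,971.30; payment $1,163.77; balance $4,807.53
Installment 2: opening $4,807.53; interest $81.72 → $4,889.25; payment $1,145.68; balance $3,743.57
Installment 3: opening $3,743.57; interest $63.64 → $3,807.21; payment $1,127.60; balance $2,679.61
Installment 4: opening $2,679.61; interest $45.55 → $2,725.16; payment $1,109.51; balance $1,615.65
Installment 5: opening $1,615.65; interest $27.46 → $1,643.11; payment $1,091.42; balance $551.69
Installment 6: opening $551.69; interest $9.37 → $561.06; payment $561.06; balance $0.00
Total paid: $6,199.04

$6,199.04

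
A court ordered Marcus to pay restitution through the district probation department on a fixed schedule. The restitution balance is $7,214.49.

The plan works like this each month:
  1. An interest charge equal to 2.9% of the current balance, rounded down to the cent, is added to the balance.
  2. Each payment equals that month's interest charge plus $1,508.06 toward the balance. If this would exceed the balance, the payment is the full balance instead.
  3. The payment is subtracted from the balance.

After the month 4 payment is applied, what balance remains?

Month 1: $7,214.49 +$209.22 interest = $7,423.71; pay $1,717.28 → $5,706.43
Month 2: $5,706.43 +$165.48 interest = $5,871.91; pay $1,673.54 → $4,198.37
Month 3: $4,198.37 +$121.75 interest = $4,320.12; pay $1,629.81 → $2,690.31
Month 4: $2,690.31 +$78.01 interest = $2,768.32; pay $1,586.07 → $1,182.25

$1,182.25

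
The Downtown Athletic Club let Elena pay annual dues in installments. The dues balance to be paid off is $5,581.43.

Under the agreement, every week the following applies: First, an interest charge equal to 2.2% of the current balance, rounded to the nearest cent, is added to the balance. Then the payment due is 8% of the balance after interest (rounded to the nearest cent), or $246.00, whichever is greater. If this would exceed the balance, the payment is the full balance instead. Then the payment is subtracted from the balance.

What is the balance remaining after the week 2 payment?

$4,934.26

# | Opening | Interest | Payment | End bal
1 | $5,581.43 | $122.79 | $456.34 | $5,247.88
2 | $5,247.88 | $115.45 | $429.07 | $4,934.26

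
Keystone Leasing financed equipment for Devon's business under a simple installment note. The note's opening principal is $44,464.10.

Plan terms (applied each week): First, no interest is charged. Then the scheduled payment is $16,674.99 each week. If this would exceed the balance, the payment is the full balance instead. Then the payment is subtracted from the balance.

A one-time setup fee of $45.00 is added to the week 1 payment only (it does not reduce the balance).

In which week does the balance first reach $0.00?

3

Week 1: opening $44,464.10; payment $16,674.99 (+ $45.00 fee); balance $27,789.11
Week 2: opening $27,789.11; payment $16,674.99; balance $11,114.12
Week 3: opening $11,114.12; payment $11,114.12; balance $0.00
Balance reaches $0.00 in week 3.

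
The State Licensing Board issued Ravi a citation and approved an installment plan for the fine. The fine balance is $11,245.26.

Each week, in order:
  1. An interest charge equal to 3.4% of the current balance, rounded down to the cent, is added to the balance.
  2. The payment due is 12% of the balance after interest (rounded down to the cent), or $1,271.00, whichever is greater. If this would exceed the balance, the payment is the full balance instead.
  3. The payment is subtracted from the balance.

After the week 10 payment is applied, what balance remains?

$700.06

Week 1: opening $11,245.26; interest $382.33 → $11,627.59; payment $1,395.31; balance $10,232.28
Week 2: opening $10,232.28; interest $347.89 → $10,580.17; payment $1,271.00; balance $9,309.17
Week 3: opening $9,309.17; interest $316.51 → $9,625.68; payment $1,271.00; balance $8,354.68
Week 4: opening $8,354.68; interest $284.05 → $8,638.73; payment $1,271.00; balance $7,367.73
Week 5: opening $7,367.73; interest $250.50 → $7,618.23; payment $1,271.00; balance $6,347.23
Week 6: opening $6,347.23; interest $215.80 → $6,563.03; payment $1,271.00; balance $5,292.03
Week 7: opening $5,292.03; interest $179.92 → $5,471.95; payment $1,271.00; balance $4,200.95
Week 8: opening $4,200.95; interest $142.83 → $4,343.78; payment $1,271.00; balance $3,072.78
Week 9: opening $3,072.78; interest $104.47 → $3,177.25; payment $1,271.00; balance $1,906.25
Week 10: opening $1,906.25; interest $64.81 → $1,971.06; payment $1,271.00; balance $700.06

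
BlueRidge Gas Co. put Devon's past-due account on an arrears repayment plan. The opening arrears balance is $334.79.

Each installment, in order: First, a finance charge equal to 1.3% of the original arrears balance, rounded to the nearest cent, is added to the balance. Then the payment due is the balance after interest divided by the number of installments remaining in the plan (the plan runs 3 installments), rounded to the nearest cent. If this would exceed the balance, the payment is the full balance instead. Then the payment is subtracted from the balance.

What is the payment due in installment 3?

$119.57

# | Opening | Interest | Payment | End bal
1 | $334.79 | $4.35 | $113.05 | $226.09
2 | $226.09 | $4.35 | $115.22 | $115.22
3 | $115.22 | $4.35 | $119.57 | $0.00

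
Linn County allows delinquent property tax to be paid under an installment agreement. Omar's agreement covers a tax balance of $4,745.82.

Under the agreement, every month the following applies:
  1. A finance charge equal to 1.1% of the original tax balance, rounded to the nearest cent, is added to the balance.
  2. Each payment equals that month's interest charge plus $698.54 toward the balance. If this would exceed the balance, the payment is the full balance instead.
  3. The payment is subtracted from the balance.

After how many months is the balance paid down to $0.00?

7

Month 1: opening $4,745.82; interest $52.20 → $4,798.02; payment $750.74; balance $4,047.28
Month 2: opening $4,047.28; interest $52.20 → $4,099.48; payment $750.74; balance $3,348.74
Month 3: opening $3,348.74; interest $52.20 → $3,400.94; payment $750.74; balance $2,650.20
Month 4: opening $2,650.20; interest $52.20 → $2,702.40; payment $750.74; balance $1,951.66
Month 5: opening $1,951.66; interest $52.20 → $2,003.86; payment $750.74; balance $1,253.12
Month 6: opening $1,253.12; interest $52.20 → $1,305.32; payment $750.74; balance $554.58
Month 7: opening $554.58; interest $52.20 → $606.78; payment $606.78; balance $0.00
Balance reaches $0.00 in month 7.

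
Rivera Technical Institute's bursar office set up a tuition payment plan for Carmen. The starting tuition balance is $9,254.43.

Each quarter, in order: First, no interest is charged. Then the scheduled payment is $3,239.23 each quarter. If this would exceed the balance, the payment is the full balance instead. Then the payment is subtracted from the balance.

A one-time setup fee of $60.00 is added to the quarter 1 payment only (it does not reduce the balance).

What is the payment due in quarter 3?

$2,775.97

Quarter 1: opening $9,254.43; payment $3,239.23 (+ $60.00 fee); balance $6,015.20
Quarter 2: opening $6,015.20; payment $3,239.23; balance $2,775.97
Quarter 3: opening $2,775.97; payment $2,775.97; balance $0.00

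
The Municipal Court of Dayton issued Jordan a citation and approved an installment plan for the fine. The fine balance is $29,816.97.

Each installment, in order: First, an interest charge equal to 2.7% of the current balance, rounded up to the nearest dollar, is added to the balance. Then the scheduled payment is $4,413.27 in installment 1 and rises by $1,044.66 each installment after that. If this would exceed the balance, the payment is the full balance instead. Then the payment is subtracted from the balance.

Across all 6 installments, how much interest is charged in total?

Installment 1: $29,816.97 +$806.00 interest = $30,622.97; pay $4,413.27 → $26,209.70
Installment 2: $26,209.70 +$708.00 interest = $26,917.70; pay $5,457.93 → $21,459.77
Installment 3: $21,459.77 +$580.00 interest = $22,039.77; pay $6,502.59 → $15,537.18
Installment 4: $15,537.18 +$420.00 interest = $15,957.18; pay $7,547.25 → $8,409.93
Installment 5: $8,409.93 +$228.00 interest = $8,637.93; pay $8,591.91 → $46.02
Installment 6: $46.02 +$2.00 interest = $48.02; pay $48.02 → $0.00
Total interest: $806.00 + $708.00 + $580.00 + $420.00 + $228.00 + $2.00 = $2,744.00

$2,744.00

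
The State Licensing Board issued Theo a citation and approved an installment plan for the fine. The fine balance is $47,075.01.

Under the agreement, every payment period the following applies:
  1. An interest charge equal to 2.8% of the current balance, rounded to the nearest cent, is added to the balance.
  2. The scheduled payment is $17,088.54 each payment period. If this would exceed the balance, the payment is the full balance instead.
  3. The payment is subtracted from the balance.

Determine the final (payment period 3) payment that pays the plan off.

Payment period 1: opening $47,075.01; interest $1,318.10 → $48,393.11; payment $17,088.54; balance $31,304.57
Payment period 2: opening $31,304.57; interest $876.53 → $32,181.10; payment $17,088.54; balance $15,092.56
Payment period 3: opening $15,092.56; interest $422.59 → $15,515.15; payment $15,515.15; balance $0.00

$15,515.15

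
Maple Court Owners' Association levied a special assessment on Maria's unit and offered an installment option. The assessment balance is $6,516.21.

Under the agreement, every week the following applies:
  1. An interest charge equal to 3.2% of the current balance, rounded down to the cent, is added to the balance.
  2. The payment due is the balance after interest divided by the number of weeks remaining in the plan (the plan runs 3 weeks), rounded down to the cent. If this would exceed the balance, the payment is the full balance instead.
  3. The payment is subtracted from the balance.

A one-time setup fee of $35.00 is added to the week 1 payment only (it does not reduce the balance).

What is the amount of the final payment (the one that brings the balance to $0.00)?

Week 1: $6,516.21 +$208.51 interest = $6,724.72; pay $2,241.57 (+ $35.00 fee) → $4,483.15
Week 2: $4,483.15 +$143.46 interest = $4,626.61; pay $2,313.30 → $2,313.31
Week 3: $2,313.31 +$74.02 interest = $2,387.33; pay $2,387.33 → $0.00

$2,387.33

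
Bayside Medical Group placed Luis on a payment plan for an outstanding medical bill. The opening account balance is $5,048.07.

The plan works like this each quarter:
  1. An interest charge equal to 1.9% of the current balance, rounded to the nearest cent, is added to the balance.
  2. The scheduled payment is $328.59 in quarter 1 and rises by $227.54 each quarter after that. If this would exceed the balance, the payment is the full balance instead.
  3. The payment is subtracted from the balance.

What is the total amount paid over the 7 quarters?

Quarter 1: opening $5,048.07; interest $95.91 → $5,143.98; payment $328.59; balance $4,815.39
Quarter 2: opening $4,815.39; interest $91.49 → $4,906.88; payment $556.13; balance $4,350.75
Quarter 3: opening $4,350.75; interest $82.66 → $4,433.41; payment $783.67; balance $3,649.74
Quarter 4: opening $3,649.74; interest $69.35 → $3,719.09; payment $1,011.21; balance $2,707.88
Quarter 5: opening $2,707.88; interest $51.45 → $2,759.33; payment $1,238.75; balance $1,520.58
Quarter 6: opening $1,520.58; interest $28.89 → $1,549.47; payment $1,466.29; balance $83.18
Quarter 7: opening $83.18; interest $1.58 → $84.76; payment $84.76; balance $0.00
Total paid: $5,469.40

$5,469.40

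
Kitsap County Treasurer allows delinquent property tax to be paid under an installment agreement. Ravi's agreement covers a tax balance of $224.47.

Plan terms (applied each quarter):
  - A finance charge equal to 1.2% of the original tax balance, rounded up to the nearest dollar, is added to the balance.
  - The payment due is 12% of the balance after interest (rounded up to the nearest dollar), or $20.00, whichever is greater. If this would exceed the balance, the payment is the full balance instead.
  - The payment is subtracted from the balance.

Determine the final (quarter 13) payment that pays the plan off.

Quarter 1: $224.47 +$3.00 interest = $227.47; pay $28.00 → $199.47
Quarter 2: $199.47 +$3.00 interest = $202.47; pay $25.00 → $177.47
Quarter 3: $177.47 +$3.00 interest = $180.47; pay $22.00 → $158.47
Quarter 4: $158.47 +$3.00 interest = $161.47; pay $20.00 → $141.47
Quarter 5: $141.47 +$3.00 interest = $144.47; pay $20.00 → $124.47
Quarter 6: $124.47 +$3.00 interest = $127.47; pay $20.00 → $107.47
Quarter 7: $107.47 +$3.00 interest = $110.47; pay $20.00 → $90.47
Quarter 8: $90.47 +$3.00 interest = $93.47; pay $20.00 → $73.47
Quarter 9: $73.47 +$3.00 interest = $76.47; pay $20.00 → $56.47
Quarter 10: $56.47 +$3.00 interest = $59.47; pay $20.00 → $39.47
Quarter 11: $39.47 +$3.00 interest = $42.47; pay $20.00 → $22.47
Quarter 12: $22.47 +$3.00 interest = $25.47; pay $20.00 → $5.47
Quarter 13: $5.47 +$3.00 interest = $8.47; pay $8.47 → $0.00

$8.47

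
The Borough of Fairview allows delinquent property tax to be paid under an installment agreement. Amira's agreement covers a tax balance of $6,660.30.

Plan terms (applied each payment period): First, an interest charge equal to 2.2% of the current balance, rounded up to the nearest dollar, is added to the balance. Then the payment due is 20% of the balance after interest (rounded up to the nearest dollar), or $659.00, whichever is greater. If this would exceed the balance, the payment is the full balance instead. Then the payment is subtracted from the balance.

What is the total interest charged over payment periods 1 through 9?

Payment period 1: opening $6,660.30; interest $147.00 → $6,807.30; payment $1,362.00; balance $5,445.30
Payment period 2: opening $5,445.30; interest $120.00 → $5,565.30; payment $1,114.00; balance $4,451.30
Payment period 3: opening $4,451.30; interest $98.00 → $4,549.30; payment $910.00; balance $3,639.30
Payment period 4: opening $3,639.30; interest $81.00 → $3,720.30; payment $745.00; balance $2,975.30
Payment period 5: opening $2,975.30; interest $66.00 → $3,041.30; payment $659.00; balance $2,382.30
Payment period 6: opening $2,382.30; interest $53.00 → $2,435.30; payment $659.00; balance $1,776.30
Payment period 7: opening $1,776.30; interest $40.00 → $1,816.30; payment $659.00; balance $1,157.30
Payment period 8: opening $1,157.30; interest $26.00 → $1,183.30; payment $659.00; balance $524.30
Payment period 9: opening $524.30; interest $12.00 → $536.30; payment $536.30; balance $0.00
Total interest: $147.00 + $120.00 + $98.00 + $81.00 + $66.00 + $53.00 + $40.00 + $26.00 + $12.00 = $643.00

$643.00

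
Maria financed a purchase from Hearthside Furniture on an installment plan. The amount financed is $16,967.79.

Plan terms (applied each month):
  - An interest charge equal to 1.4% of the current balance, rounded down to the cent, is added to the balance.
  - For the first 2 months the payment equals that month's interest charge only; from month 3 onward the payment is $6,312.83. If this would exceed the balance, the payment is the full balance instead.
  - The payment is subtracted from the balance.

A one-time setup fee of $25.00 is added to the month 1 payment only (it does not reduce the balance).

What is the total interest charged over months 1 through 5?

# | Opening | Interest | Payment | Fee | End bal
1 | $16,967.79 | $237.54 | $237.54 | $25.00 | $16,967.79
2 | $16,967.79 | $237.54 | $237.54 | — | $16,967.79
3 | $16,967.79 | $237.54 | $6,312.83 | — | $10,892.50
4 | $10,892.50 | $152.49 | $6,312.83 | — | $4,732.16
5 | $4,732.16 | $66.25 | $4,798.41 | — | $0.00
Total interest: $237.54 + $237.54 + $237.54 + $152.49 + $66.25 = $931.36

$931.36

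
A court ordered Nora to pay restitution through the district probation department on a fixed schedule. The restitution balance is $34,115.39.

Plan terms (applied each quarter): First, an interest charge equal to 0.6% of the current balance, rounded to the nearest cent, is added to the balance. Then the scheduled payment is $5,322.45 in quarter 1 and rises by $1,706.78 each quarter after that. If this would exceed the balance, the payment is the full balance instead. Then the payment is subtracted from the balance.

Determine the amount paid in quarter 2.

# | Opening | Interest | Payment | End bal
1 | $34,115.39 | $204.69 | $5,322.45 | $28,997.63
2 | $28,997.63 | $173.99 | $7,029.23 | $22,142.39

$7,029.23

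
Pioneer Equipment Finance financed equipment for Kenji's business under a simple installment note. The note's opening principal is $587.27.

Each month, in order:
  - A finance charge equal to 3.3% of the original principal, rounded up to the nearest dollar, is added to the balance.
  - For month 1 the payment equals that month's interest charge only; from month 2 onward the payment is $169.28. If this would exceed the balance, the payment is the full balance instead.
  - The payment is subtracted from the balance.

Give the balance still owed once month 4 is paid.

$139.43

Month 1: $587.27 +$20.00 interest = $607.27; pay $20.00 → $587.27
Month 2: $587.27 +$20.00 interest = $607.27; pay $169.28 → $437.99
Month 3: $437.99 +$20.00 interest = $457.99; pay $169.28 → $288.71
Month 4: $288.71 +$20.00 interest = $308.71; pay $169.28 → $139.43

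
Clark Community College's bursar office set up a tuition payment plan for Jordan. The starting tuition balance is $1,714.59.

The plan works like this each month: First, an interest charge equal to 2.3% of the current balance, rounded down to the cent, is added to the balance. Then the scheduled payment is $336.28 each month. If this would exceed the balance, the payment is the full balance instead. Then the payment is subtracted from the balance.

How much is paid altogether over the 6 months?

Month 1: opening $1,714.59; interest $39.43 → $1,754.02; payment $336.28; balance $1,417.74
Month 2: opening $1,417.74; interest $32.60 → $1,450.34; payment $336.28; balance $1,114.06
Month 3: opening $1,114.06; interest $25.62 → $1,139.68; payment $336.28; balance $803.40
Month 4: opening $803.40; interest $18.47 → $821.87; payment $336.28; balance $485.59
Month 5: opening $485.59; interest $11.16 → $496.75; payment $336.28; balance $160.47
Month 6: opening $160.47; interest $3.69 → $164.16; payment $164.16; balance $0.00
Total paid: $1,845.56

$1,845.56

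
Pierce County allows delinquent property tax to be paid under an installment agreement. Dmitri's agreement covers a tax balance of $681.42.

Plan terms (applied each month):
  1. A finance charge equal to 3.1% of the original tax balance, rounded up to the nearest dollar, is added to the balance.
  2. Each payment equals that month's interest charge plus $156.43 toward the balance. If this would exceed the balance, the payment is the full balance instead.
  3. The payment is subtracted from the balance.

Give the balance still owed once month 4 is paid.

Month 1: opening $681.42; interest $22.00 → $703.42; payment $178.43; balance $524.99
Month 2: opening $524.99; interest $22.00 → $546.99; payment $178.43; balance $368.56
Month 3: opening $368.56; interest $22.00 → $390.56; payment $178.43; balance $212.13
Month 4: opening $212.13; interest $22.00 → $234.13; payment $178.43; balance $55.70

$55.70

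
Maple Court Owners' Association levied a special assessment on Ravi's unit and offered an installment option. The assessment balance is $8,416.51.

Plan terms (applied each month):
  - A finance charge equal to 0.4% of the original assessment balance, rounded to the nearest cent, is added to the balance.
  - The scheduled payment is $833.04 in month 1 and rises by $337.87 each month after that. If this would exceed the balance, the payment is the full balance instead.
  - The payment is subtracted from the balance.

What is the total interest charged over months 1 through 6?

Month 1: $8,416.51 +$33.67 interest = $8,450.18; pay $833.04 → $7,617.14
Month 2: $7,617.14 +$33.67 interest = $7,650.81; pay $1,170.91 → $6,479.90
Month 3: $6,479.90 +$33.67 interest = $6,513.57; pay $1,508.78 → $5,004.79
Month 4: $5,004.79 +$33.67 interest = $5,038.46; pay $1,846.65 → $3,191.81
Month 5: $3,191.81 +$33.67 interest = $3,225.48; pay $2,184.52 → $1,040.96
Month 6: $1,040.96 +$33.67 interest = $1,074.63; pay $1,074.63 → $0.00
Total interest: $33.67 + $33.67 + $33.67 + $33.67 + $33.67 + $33.67 = $202.02

$202.02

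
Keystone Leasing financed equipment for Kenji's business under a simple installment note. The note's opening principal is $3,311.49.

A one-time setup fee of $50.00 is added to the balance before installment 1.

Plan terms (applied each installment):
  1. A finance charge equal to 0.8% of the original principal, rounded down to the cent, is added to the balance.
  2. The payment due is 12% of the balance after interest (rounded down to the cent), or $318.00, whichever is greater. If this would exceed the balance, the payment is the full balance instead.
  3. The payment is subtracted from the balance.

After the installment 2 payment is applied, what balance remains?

$2,646.97

# | Opening | Interest | Payment | End bal
1 | $3,361.49 | $26.49 | $406.55 | $2,981.43
2 | $2,981.43 | $26.49 | $360.95 | $2,646.97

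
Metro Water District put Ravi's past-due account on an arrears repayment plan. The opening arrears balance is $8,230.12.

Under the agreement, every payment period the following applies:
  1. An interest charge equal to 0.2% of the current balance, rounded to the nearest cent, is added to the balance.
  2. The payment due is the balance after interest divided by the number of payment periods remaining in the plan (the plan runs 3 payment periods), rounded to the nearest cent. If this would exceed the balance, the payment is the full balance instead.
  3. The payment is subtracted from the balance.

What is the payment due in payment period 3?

Payment period 1: $8,230.12 +$16.46 interest = $8,246.58; pay $2,748.86 → $5,497.72
Payment period 2: $5,497.72 +$11.00 interest = $5,508.72; pay $2,754.36 → $2,754.36
Payment period 3: $2,754.36 +$5.51 interest = $2,759.87; pay $2,759.87 → $0.00

$2,759.87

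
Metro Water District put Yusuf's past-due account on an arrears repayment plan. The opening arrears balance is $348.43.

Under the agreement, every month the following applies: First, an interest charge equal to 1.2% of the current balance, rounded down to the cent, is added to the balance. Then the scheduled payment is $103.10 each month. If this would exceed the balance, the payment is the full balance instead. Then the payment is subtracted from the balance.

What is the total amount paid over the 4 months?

$357.96

Month 1: opening $348.43; interest $4.18 → $352.61; payment $103.10; balance $249.51
Month 2: opening $249.51; interest $2.99 → $252.50; payment $103.10; balance $149.40
Month 3: opening $149.40; interest $1.79 → $151.19; payment $103.10; balance $48.09
Month 4: opening $48.09; interest $0.57 → $48.66; payment $48.66; balance $0.00
Total paid: $357.96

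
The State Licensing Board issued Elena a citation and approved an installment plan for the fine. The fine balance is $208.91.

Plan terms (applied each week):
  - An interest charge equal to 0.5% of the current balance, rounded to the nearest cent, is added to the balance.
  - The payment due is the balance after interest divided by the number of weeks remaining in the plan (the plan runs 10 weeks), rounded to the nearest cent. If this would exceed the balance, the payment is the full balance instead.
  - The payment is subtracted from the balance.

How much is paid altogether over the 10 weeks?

$214.73

Week 1: $208.91 +$1.04 interest = $209.95; pay $21.00 → $188.95
Week 2: $188.95 +$0.94 interest = $189.89; pay $21.10 → $168.79
Week 3: $168.79 +$0.84 interest = $169.63; pay $21.20 → $148.43
Week 4: $148.43 +$0.74 interest = $149.17; pay $21.31 → $127.86
Week 5: $127.86 +$0.64 interest = $128.50; pay $21.42 → $107.08
Week 6: $107.08 +$0.54 interest = $107.62; pay $21.52 → $86.10
Week 7: $86.10 +$0.43 interest = $86.53; pay $21.63 → $64.90
Week 8: $64.90 +$0.32 interest = $65.22; pay $21.74 → $43.48
Week 9: $43.48 +$0.22 interest = $43.70; pay $21.85 → $21.85
Week 10: $21.85 +$0.11 interest = $21.96; pay $21.96 → $0.00
Total paid: $214.73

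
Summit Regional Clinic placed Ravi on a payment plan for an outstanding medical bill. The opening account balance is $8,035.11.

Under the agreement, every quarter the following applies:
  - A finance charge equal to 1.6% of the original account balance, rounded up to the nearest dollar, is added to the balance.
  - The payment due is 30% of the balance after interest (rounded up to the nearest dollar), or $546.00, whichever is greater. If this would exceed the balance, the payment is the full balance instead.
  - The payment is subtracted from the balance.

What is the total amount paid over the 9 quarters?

$9,196.11

# | Opening | Interest | Payment | End bal
1 | $8,035.11 | $129.00 | $2,450.00 | $5,714.11
2 | $5,714.11 | $129.00 | $1,753.00 | $4,090.11
3 | $4,090.11 | $129.00 | $1,266.00 | $2,953.11
4 | $2,953.11 | $129.00 | $925.00 | $2,157.11
5 | $2,157.11 | $129.00 | $686.00 | $1,600.11
6 | $1,600.11 | $129.00 | $546.00 | $1,183.11
7 | $1,183.11 | $129.00 | $546.00 | $766.11
8 | $766.11 | $129.00 | $546.00 | $349.11
9 | $349.11 | $129.00 | $478.11 | $0.00
Total paid: $9,196.11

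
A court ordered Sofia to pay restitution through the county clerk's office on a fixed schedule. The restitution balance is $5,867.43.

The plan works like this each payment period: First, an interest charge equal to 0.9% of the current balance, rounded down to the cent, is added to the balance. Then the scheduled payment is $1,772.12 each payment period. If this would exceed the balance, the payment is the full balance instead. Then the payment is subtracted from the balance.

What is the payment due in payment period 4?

Payment period 1: $5,867.43 +$52.80 interest = $5,920.23; pay $1,772.12 → $4,148.11
Payment period 2: $4,148.11 +$37.33 interest = $4,185.44; pay $1,772.12 → $2,413.32
Payment period 3: $2,413.32 +$21.71 interest = $2,435.03; pay $1,772.12 → $662.91
Payment period 4: $662.91 +$5.96 interest = $668.87; pay $668.87 → $0.00

$668.87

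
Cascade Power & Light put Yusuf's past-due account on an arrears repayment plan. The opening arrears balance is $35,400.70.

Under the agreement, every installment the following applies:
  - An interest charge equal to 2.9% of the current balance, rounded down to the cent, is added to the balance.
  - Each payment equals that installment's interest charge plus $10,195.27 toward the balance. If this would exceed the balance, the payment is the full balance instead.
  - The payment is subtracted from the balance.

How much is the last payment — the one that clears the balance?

# | Opening | Interest | Payment | End bal
1 | $35,400.70 | $1,026.62 | $11,221.89 | $25,205.43
2 | $25,205.43 | $730.95 | $10,926.22 | $15,010.16
3 | $15,010.16 | $435.29 | $10,630.56 | $4,814.89
4 | $4,814.89 | $139.63 | $4,954.52 | $0.00

$4,954.52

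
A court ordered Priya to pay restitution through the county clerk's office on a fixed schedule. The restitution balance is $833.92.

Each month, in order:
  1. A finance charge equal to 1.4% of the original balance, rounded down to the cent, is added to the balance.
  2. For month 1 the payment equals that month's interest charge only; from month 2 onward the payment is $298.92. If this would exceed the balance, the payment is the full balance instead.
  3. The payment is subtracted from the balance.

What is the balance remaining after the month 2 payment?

$546.67

# | Opening | Interest | Payment | End bal
1 | $833.92 | $11.67 | $11.67 | $833.92
2 | $833.92 | $11.67 | $298.92 | $546.67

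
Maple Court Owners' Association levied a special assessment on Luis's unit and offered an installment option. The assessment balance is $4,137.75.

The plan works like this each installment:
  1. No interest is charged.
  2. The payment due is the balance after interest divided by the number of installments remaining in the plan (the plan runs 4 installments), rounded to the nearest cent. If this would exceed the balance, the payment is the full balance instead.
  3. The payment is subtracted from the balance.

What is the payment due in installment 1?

$1,034.44

Installment 1: $4,137.75 − $1,034.44 → $3,103.31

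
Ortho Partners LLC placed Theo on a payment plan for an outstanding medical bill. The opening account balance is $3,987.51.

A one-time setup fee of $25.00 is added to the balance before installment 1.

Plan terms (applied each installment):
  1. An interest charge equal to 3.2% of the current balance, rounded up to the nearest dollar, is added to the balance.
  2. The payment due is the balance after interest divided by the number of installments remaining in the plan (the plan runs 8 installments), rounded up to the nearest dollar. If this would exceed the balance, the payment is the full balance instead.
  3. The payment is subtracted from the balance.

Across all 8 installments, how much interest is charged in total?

Installment 1: opening $4,012.51; interest $129.00 → $4,141.51; payment $518.00; balance $3,623.51
Installment 2: opening $3,623.51; interest $116.00 → $3,739.51; payment $535.00; balance $3,204.51
Installment 3: opening $3,204.51; interest $103.00 → $3,307.51; payment $552.00; balance $2,755.51
Installment 4: opening $2,755.51; interest $89.00 → $2,844.51; payment $569.00; balance $2,275.51
Installment 5: opening $2,275.51; interest $73.00 → $2,348.51; payment $588.00; balance $1,760.51
Installment 6: opening $1,760.51; interest $57.00 → $1,817.51; payment $606.00; balance $1,211.51
Installment 7: opening $1,211.51; interest $39.00 → $1,250.51; payment $626.00; balance $624.51
Installment 8: opening $624.51; interest $20.00 → $644.51; payment $644.51; balance $0.00
Total interest: $129.00 + $116.00 + $103.00 + $89.00 + $73.00 + $57.00 + $39.00 + $20.00 = $626.00

$626.00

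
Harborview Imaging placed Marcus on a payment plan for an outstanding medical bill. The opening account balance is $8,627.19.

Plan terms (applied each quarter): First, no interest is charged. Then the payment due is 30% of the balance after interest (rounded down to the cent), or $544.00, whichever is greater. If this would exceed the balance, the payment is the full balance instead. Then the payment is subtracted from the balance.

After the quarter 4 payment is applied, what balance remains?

Quarter 1: opening $8,627.19; payment $2,588.15; balance $6,039.04
Quarter 2: opening $6,039.04; payment $1,811.71; balance $4,227.33
Quarter 3: opening $4,227.33; payment $1,268.19; balance $2,959.14
Quarter 4: opening $2,959.14; payment $887.74; balance $2,071.40

$2,071.40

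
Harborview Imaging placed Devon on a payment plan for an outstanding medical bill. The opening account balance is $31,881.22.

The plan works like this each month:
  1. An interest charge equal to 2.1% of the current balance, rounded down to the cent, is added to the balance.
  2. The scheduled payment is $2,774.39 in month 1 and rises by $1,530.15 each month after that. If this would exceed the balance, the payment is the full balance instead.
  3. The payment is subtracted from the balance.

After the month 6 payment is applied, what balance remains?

Month 1: $31,881.22 +$669.50 interest = $32,550.72; pay $2,774.39 → $29,776.33
Month 2: $29,776.33 +$625.30 interest = $30,401.63; pay $4,304.54 → $26,097.09
Month 3: $26,097.09 +$548.03 interest = $26,645.12; pay $5,834.69 → $20,810.43
Month 4: $20,810.43 +$437.01 interest = $21,247.44; pay $7,364.84 → $13,882.60
Month 5: $13,882.60 +$291.53 interest = $14,174.13; pay $8,894.99 → $5,279.14
Month 6: $5,279.14 +$110.86 interest = $5,390.00; pay $5,390.00 → $0.00

$0.00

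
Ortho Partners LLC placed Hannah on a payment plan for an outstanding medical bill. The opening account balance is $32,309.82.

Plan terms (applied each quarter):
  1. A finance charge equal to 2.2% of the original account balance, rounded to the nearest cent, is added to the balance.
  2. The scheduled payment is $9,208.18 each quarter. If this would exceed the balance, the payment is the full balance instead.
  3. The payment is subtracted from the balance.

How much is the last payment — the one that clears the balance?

$7,528.56

Quarter 1: opening $32,309.82; interest $710.82 → $33,020.64; payment $9,208.18; balance $23,812.46
Quarter 2: opening $23,812.46; interest $710.82 → $24,523.28; payment $9,208.18; balance $15,315.10
Quarter 3: opening $15,315.10; interest $710.82 → $16,025.92; payment $9,208.18; balance $6,817.74
Quarter 4: opening $6,817.74; interest $710.82 → $7,528.56; payment $7,528.56; balance $0.00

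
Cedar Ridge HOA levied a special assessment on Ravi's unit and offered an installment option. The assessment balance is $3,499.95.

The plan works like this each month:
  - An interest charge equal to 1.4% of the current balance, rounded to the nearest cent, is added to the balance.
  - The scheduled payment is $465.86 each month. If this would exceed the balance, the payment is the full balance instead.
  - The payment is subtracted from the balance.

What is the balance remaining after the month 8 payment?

$0.00

Month 1: $3,499.95 +$49.00 interest = $3,548.95; pay $465.86 → $3,083.09
Month 2: $3,083.09 +$43.16 interest = $3,126.25; pay $465.86 → $2,660.39
Month 3: $2,660.39 +$37.25 interest = $2,697.64; pay $465.86 → $2,231.78
Month 4: $2,231.78 +$31.24 interest = $2,263.02; pay $465.86 → $1,797.16
Month 5: $1,797.16 +$25.16 interest = $1,822.32; pay $465.86 → $1,356.46
Month 6: $1,356.46 +$18.99 interest = $1,375.45; pay $465.86 → $909.59
Month 7: $909.59 +$12.73 interest = $922.32; pay $465.86 → $456.46
Month 8: $456.46 +$6.39 interest = $462.85; pay $462.85 → $0.00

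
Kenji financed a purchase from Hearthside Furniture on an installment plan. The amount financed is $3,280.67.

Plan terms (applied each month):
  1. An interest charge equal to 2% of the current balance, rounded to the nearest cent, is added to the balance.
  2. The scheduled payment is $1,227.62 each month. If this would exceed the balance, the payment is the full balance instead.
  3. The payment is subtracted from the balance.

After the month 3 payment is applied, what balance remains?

Month 1: $3,280.67 +$65.61 interest = $3,346.28; pay $1,227.62 → $2,118.66
Month 2: $2,118.66 +$42.37 interest = $2,161.03; pay $1,227.62 → $933.41
Month 3: $933.41 +$18.67 interest = $952.08; pay $952.08 → $0.00

$0.00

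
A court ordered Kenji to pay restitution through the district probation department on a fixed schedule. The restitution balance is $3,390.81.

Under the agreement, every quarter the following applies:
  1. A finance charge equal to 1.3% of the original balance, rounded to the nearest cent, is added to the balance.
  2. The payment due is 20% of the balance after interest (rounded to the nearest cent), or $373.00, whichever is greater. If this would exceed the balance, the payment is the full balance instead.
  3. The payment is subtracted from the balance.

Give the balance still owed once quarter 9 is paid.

Quarter 1: opening $3,390.81; interest $44.08 → $3,434.89; payment $686.98; balance $2,747.91
Quarter 2: opening $2,747.91; interest $44.08 → $2,791.99; payment $558.40; balance $2,233.59
Quarter 3: opening $2,233.59; interest $44.08 → $2,277.67; payment $455.53; balance $1,822.14
Quarter 4: opening $1,822.14; interest $44.08 → $1,866.22; payment $373.24; balance $1,492.98
Quarter 5: opening $1,492.98; interest $44.08 → $1,537.06; payment $373.00; balance $1,164.06
Quarter 6: opening $1,164.06; interest $44.08 → $1,208.14; payment $373.00; balance $835.14
Quarter 7: opening $835.14; interest $44.08 → $879.22; payment $373.00; balance $506.22
Quarter 8: opening $506.22; interest $44.08 → $550.30; payment $373.00; balance $177.30
Quarter 9: opening $177.30; interest $44.08 → $221.38; payment $221.38; balance $0.00

$0.00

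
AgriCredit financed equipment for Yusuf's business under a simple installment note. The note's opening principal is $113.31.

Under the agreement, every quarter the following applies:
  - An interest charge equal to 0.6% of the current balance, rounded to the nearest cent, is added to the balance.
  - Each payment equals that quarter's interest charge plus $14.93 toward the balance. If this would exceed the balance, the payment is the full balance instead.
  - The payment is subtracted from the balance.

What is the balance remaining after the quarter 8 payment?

$0.00

Quarter 1: opening $113.31; interest $0.68 → $113.99; payment $15.61; balance $98.38
Quarter 2: opening $98.38; interest $0.59 → $98.97; payment $15.52; balance $83.45
Quarter 3: opening $83.45; interest $0.50 → $83.95; payment $15.43; balance $68.52
Quarter 4: opening $68.52; interest $0.41 → $68.93; payment $15.34; balance $53.59
Quarter 5: opening $53.59; interest $0.32 → $53.91; payment $15.25; balance $38.66
Quarter 6: opening $38.66; interest $0.23 → $38.89; payment $15.16; balance $23.73
Quarter 7: opening $23.73; interest $0.14 → $23.87; payment $15.07; balance $8.80
Quarter 8: opening $8.80; interest $0.05 → $8.85; payment $8.85; balance $0.00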